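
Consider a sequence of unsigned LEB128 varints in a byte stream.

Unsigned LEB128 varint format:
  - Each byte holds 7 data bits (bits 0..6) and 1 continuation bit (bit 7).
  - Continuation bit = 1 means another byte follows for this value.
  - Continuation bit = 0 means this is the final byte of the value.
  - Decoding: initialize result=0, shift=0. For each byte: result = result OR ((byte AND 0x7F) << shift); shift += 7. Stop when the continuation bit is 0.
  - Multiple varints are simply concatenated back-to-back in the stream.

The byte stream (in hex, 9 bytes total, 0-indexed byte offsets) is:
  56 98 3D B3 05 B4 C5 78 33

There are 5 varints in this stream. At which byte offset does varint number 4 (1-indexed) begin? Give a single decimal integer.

Answer: 5

Derivation:
  byte[0]=0x56 cont=0 payload=0x56=86: acc |= 86<<0 -> acc=86 shift=7 [end]
Varint 1: bytes[0:1] = 56 -> value 86 (1 byte(s))
  byte[1]=0x98 cont=1 payload=0x18=24: acc |= 24<<0 -> acc=24 shift=7
  byte[2]=0x3D cont=0 payload=0x3D=61: acc |= 61<<7 -> acc=7832 shift=14 [end]
Varint 2: bytes[1:3] = 98 3D -> value 7832 (2 byte(s))
  byte[3]=0xB3 cont=1 payload=0x33=51: acc |= 51<<0 -> acc=51 shift=7
  byte[4]=0x05 cont=0 payload=0x05=5: acc |= 5<<7 -> acc=691 shift=14 [end]
Varint 3: bytes[3:5] = B3 05 -> value 691 (2 byte(s))
  byte[5]=0xB4 cont=1 payload=0x34=52: acc |= 52<<0 -> acc=52 shift=7
  byte[6]=0xC5 cont=1 payload=0x45=69: acc |= 69<<7 -> acc=8884 shift=14
  byte[7]=0x78 cont=0 payload=0x78=120: acc |= 120<<14 -> acc=1974964 shift=21 [end]
Varint 4: bytes[5:8] = B4 C5 78 -> value 1974964 (3 byte(s))
  byte[8]=0x33 cont=0 payload=0x33=51: acc |= 51<<0 -> acc=51 shift=7 [end]
Varint 5: bytes[8:9] = 33 -> value 51 (1 byte(s))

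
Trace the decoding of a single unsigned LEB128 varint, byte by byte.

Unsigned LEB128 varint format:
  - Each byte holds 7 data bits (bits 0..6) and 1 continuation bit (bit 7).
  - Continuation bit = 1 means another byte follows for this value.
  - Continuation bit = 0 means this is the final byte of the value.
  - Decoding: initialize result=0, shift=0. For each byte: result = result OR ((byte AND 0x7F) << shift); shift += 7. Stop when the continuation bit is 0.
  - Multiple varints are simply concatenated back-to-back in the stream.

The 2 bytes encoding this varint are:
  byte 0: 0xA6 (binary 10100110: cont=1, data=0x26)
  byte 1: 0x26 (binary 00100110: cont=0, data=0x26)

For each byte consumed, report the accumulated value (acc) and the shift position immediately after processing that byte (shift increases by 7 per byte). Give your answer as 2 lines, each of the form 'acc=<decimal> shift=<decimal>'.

Answer: acc=38 shift=7
acc=4902 shift=14

Derivation:
byte 0=0xA6: payload=0x26=38, contrib = 38<<0 = 38; acc -> 38, shift -> 7
byte 1=0x26: payload=0x26=38, contrib = 38<<7 = 4864; acc -> 4902, shift -> 14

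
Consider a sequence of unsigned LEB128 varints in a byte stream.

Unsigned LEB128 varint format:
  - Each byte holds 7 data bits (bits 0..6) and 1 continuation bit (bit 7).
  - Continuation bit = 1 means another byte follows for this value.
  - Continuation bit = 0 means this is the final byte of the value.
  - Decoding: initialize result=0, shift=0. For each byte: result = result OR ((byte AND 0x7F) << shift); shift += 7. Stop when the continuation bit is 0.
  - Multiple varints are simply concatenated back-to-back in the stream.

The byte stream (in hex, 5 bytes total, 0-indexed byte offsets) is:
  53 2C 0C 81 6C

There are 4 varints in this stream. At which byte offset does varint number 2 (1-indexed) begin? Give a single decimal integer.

  byte[0]=0x53 cont=0 payload=0x53=83: acc |= 83<<0 -> acc=83 shift=7 [end]
Varint 1: bytes[0:1] = 53 -> value 83 (1 byte(s))
  byte[1]=0x2C cont=0 payload=0x2C=44: acc |= 44<<0 -> acc=44 shift=7 [end]
Varint 2: bytes[1:2] = 2C -> value 44 (1 byte(s))
  byte[2]=0x0C cont=0 payload=0x0C=12: acc |= 12<<0 -> acc=12 shift=7 [end]
Varint 3: bytes[2:3] = 0C -> value 12 (1 byte(s))
  byte[3]=0x81 cont=1 payload=0x01=1: acc |= 1<<0 -> acc=1 shift=7
  byte[4]=0x6C cont=0 payload=0x6C=108: acc |= 108<<7 -> acc=13825 shift=14 [end]
Varint 4: bytes[3:5] = 81 6C -> value 13825 (2 byte(s))

Answer: 1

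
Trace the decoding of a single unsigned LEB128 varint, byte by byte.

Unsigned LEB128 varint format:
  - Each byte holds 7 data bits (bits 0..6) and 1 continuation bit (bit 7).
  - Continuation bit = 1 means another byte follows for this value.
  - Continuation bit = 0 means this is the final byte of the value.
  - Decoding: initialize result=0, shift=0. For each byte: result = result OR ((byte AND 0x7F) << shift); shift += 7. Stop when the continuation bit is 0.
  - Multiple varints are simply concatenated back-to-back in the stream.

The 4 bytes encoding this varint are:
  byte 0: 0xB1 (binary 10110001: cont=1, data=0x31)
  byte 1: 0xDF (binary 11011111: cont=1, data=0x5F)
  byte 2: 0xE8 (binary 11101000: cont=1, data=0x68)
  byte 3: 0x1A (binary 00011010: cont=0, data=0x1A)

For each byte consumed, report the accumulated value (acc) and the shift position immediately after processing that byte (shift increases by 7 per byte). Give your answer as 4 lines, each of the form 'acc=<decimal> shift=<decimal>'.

Answer: acc=49 shift=7
acc=12209 shift=14
acc=1716145 shift=21
acc=56242097 shift=28

Derivation:
byte 0=0xB1: payload=0x31=49, contrib = 49<<0 = 49; acc -> 49, shift -> 7
byte 1=0xDF: payload=0x5F=95, contrib = 95<<7 = 12160; acc -> 12209, shift -> 14
byte 2=0xE8: payload=0x68=104, contrib = 104<<14 = 1703936; acc -> 1716145, shift -> 21
byte 3=0x1A: payload=0x1A=26, contrib = 26<<21 = 54525952; acc -> 56242097, shift -> 28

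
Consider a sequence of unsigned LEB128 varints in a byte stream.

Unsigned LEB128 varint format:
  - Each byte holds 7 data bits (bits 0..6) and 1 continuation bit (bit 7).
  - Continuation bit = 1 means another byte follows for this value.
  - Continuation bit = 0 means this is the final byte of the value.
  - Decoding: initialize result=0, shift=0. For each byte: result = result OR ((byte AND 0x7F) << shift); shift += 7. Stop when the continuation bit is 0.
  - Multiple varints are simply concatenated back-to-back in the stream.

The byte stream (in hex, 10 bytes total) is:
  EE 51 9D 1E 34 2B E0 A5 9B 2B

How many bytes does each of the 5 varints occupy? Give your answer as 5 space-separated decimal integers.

Answer: 2 2 1 1 4

Derivation:
  byte[0]=0xEE cont=1 payload=0x6E=110: acc |= 110<<0 -> acc=110 shift=7
  byte[1]=0x51 cont=0 payload=0x51=81: acc |= 81<<7 -> acc=10478 shift=14 [end]
Varint 1: bytes[0:2] = EE 51 -> value 10478 (2 byte(s))
  byte[2]=0x9D cont=1 payload=0x1D=29: acc |= 29<<0 -> acc=29 shift=7
  byte[3]=0x1E cont=0 payload=0x1E=30: acc |= 30<<7 -> acc=3869 shift=14 [end]
Varint 2: bytes[2:4] = 9D 1E -> value 3869 (2 byte(s))
  byte[4]=0x34 cont=0 payload=0x34=52: acc |= 52<<0 -> acc=52 shift=7 [end]
Varint 3: bytes[4:5] = 34 -> value 52 (1 byte(s))
  byte[5]=0x2B cont=0 payload=0x2B=43: acc |= 43<<0 -> acc=43 shift=7 [end]
Varint 4: bytes[5:6] = 2B -> value 43 (1 byte(s))
  byte[6]=0xE0 cont=1 payload=0x60=96: acc |= 96<<0 -> acc=96 shift=7
  byte[7]=0xA5 cont=1 payload=0x25=37: acc |= 37<<7 -> acc=4832 shift=14
  byte[8]=0x9B cont=1 payload=0x1B=27: acc |= 27<<14 -> acc=447200 shift=21
  byte[9]=0x2B cont=0 payload=0x2B=43: acc |= 43<<21 -> acc=90624736 shift=28 [end]
Varint 5: bytes[6:10] = E0 A5 9B 2B -> value 90624736 (4 byte(s))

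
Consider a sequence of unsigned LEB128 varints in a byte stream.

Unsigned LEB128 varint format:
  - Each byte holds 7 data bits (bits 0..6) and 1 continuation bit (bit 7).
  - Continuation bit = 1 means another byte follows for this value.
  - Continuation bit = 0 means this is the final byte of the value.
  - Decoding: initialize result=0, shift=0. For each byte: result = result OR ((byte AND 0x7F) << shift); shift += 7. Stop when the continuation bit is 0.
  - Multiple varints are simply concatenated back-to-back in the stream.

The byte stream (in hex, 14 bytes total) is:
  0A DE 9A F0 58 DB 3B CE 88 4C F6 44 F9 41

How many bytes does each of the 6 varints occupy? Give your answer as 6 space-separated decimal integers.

Answer: 1 4 2 3 2 2

Derivation:
  byte[0]=0x0A cont=0 payload=0x0A=10: acc |= 10<<0 -> acc=10 shift=7 [end]
Varint 1: bytes[0:1] = 0A -> value 10 (1 byte(s))
  byte[1]=0xDE cont=1 payload=0x5E=94: acc |= 94<<0 -> acc=94 shift=7
  byte[2]=0x9A cont=1 payload=0x1A=26: acc |= 26<<7 -> acc=3422 shift=14
  byte[3]=0xF0 cont=1 payload=0x70=112: acc |= 112<<14 -> acc=1838430 shift=21
  byte[4]=0x58 cont=0 payload=0x58=88: acc |= 88<<21 -> acc=186387806 shift=28 [end]
Varint 2: bytes[1:5] = DE 9A F0 58 -> value 186387806 (4 byte(s))
  byte[5]=0xDB cont=1 payload=0x5B=91: acc |= 91<<0 -> acc=91 shift=7
  byte[6]=0x3B cont=0 payload=0x3B=59: acc |= 59<<7 -> acc=7643 shift=14 [end]
Varint 3: bytes[5:7] = DB 3B -> value 7643 (2 byte(s))
  byte[7]=0xCE cont=1 payload=0x4E=78: acc |= 78<<0 -> acc=78 shift=7
  byte[8]=0x88 cont=1 payload=0x08=8: acc |= 8<<7 -> acc=1102 shift=14
  byte[9]=0x4C cont=0 payload=0x4C=76: acc |= 76<<14 -> acc=1246286 shift=21 [end]
Varint 4: bytes[7:10] = CE 88 4C -> value 1246286 (3 byte(s))
  byte[10]=0xF6 cont=1 payload=0x76=118: acc |= 118<<0 -> acc=118 shift=7
  byte[11]=0x44 cont=0 payload=0x44=68: acc |= 68<<7 -> acc=8822 shift=14 [end]
Varint 5: bytes[10:12] = F6 44 -> value 8822 (2 byte(s))
  byte[12]=0xF9 cont=1 payload=0x79=121: acc |= 121<<0 -> acc=121 shift=7
  byte[13]=0x41 cont=0 payload=0x41=65: acc |= 65<<7 -> acc=8441 shift=14 [end]
Varint 6: bytes[12:14] = F9 41 -> value 8441 (2 byte(s))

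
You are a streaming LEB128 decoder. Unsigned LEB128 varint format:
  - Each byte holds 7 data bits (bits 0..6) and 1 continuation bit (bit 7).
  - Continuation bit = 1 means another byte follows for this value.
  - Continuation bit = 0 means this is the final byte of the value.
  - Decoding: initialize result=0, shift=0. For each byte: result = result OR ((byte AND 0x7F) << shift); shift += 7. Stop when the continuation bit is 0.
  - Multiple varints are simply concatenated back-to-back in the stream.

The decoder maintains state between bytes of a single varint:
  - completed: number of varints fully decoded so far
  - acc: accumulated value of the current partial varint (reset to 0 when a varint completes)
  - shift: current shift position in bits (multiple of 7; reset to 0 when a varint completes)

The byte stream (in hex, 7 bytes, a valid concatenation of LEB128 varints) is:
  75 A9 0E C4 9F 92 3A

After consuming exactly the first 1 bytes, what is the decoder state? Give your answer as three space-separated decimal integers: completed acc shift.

byte[0]=0x75 cont=0 payload=0x75: varint #1 complete (value=117); reset -> completed=1 acc=0 shift=0

Answer: 1 0 0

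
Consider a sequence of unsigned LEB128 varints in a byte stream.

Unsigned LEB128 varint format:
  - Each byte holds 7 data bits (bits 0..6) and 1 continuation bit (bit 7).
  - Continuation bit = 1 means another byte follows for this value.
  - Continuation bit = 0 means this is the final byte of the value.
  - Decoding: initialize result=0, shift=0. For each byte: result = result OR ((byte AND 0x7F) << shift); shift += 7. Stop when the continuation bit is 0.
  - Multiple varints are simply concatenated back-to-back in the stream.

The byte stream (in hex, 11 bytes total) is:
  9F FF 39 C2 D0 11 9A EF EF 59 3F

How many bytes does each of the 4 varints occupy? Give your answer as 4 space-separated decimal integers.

Answer: 3 3 4 1

Derivation:
  byte[0]=0x9F cont=1 payload=0x1F=31: acc |= 31<<0 -> acc=31 shift=7
  byte[1]=0xFF cont=1 payload=0x7F=127: acc |= 127<<7 -> acc=16287 shift=14
  byte[2]=0x39 cont=0 payload=0x39=57: acc |= 57<<14 -> acc=950175 shift=21 [end]
Varint 1: bytes[0:3] = 9F FF 39 -> value 950175 (3 byte(s))
  byte[3]=0xC2 cont=1 payload=0x42=66: acc |= 66<<0 -> acc=66 shift=7
  byte[4]=0xD0 cont=1 payload=0x50=80: acc |= 80<<7 -> acc=10306 shift=14
  byte[5]=0x11 cont=0 payload=0x11=17: acc |= 17<<14 -> acc=288834 shift=21 [end]
Varint 2: bytes[3:6] = C2 D0 11 -> value 288834 (3 byte(s))
  byte[6]=0x9A cont=1 payload=0x1A=26: acc |= 26<<0 -> acc=26 shift=7
  byte[7]=0xEF cont=1 payload=0x6F=111: acc |= 111<<7 -> acc=14234 shift=14
  byte[8]=0xEF cont=1 payload=0x6F=111: acc |= 111<<14 -> acc=1832858 shift=21
  byte[9]=0x59 cont=0 payload=0x59=89: acc |= 89<<21 -> acc=188479386 shift=28 [end]
Varint 3: bytes[6:10] = 9A EF EF 59 -> value 188479386 (4 byte(s))
  byte[10]=0x3F cont=0 payload=0x3F=63: acc |= 63<<0 -> acc=63 shift=7 [end]
Varint 4: bytes[10:11] = 3F -> value 63 (1 byte(s))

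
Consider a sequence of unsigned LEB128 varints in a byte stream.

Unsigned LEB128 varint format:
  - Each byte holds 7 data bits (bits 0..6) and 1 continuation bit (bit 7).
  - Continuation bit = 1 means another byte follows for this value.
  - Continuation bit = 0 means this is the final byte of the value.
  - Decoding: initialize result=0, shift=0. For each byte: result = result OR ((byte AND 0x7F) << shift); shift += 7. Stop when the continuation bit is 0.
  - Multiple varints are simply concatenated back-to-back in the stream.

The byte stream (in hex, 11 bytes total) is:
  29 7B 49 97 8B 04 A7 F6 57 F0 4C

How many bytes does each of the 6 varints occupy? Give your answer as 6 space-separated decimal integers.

Answer: 1 1 1 3 3 2

Derivation:
  byte[0]=0x29 cont=0 payload=0x29=41: acc |= 41<<0 -> acc=41 shift=7 [end]
Varint 1: bytes[0:1] = 29 -> value 41 (1 byte(s))
  byte[1]=0x7B cont=0 payload=0x7B=123: acc |= 123<<0 -> acc=123 shift=7 [end]
Varint 2: bytes[1:2] = 7B -> value 123 (1 byte(s))
  byte[2]=0x49 cont=0 payload=0x49=73: acc |= 73<<0 -> acc=73 shift=7 [end]
Varint 3: bytes[2:3] = 49 -> value 73 (1 byte(s))
  byte[3]=0x97 cont=1 payload=0x17=23: acc |= 23<<0 -> acc=23 shift=7
  byte[4]=0x8B cont=1 payload=0x0B=11: acc |= 11<<7 -> acc=1431 shift=14
  byte[5]=0x04 cont=0 payload=0x04=4: acc |= 4<<14 -> acc=66967 shift=21 [end]
Varint 4: bytes[3:6] = 97 8B 04 -> value 66967 (3 byte(s))
  byte[6]=0xA7 cont=1 payload=0x27=39: acc |= 39<<0 -> acc=39 shift=7
  byte[7]=0xF6 cont=1 payload=0x76=118: acc |= 118<<7 -> acc=15143 shift=14
  byte[8]=0x57 cont=0 payload=0x57=87: acc |= 87<<14 -> acc=1440551 shift=21 [end]
Varint 5: bytes[6:9] = A7 F6 57 -> value 1440551 (3 byte(s))
  byte[9]=0xF0 cont=1 payload=0x70=112: acc |= 112<<0 -> acc=112 shift=7
  byte[10]=0x4C cont=0 payload=0x4C=76: acc |= 76<<7 -> acc=9840 shift=14 [end]
Varint 6: bytes[9:11] = F0 4C -> value 9840 (2 byte(s))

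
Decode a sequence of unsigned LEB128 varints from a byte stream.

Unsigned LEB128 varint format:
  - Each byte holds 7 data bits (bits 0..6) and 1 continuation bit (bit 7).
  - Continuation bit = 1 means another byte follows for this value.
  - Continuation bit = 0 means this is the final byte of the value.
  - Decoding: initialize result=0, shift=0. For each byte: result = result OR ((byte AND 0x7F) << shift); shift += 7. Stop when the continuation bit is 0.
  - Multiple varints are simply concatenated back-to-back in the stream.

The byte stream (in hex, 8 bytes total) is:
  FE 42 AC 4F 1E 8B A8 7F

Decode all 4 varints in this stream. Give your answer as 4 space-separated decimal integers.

Answer: 8574 10156 30 2085899

Derivation:
  byte[0]=0xFE cont=1 payload=0x7E=126: acc |= 126<<0 -> acc=126 shift=7
  byte[1]=0x42 cont=0 payload=0x42=66: acc |= 66<<7 -> acc=8574 shift=14 [end]
Varint 1: bytes[0:2] = FE 42 -> value 8574 (2 byte(s))
  byte[2]=0xAC cont=1 payload=0x2C=44: acc |= 44<<0 -> acc=44 shift=7
  byte[3]=0x4F cont=0 payload=0x4F=79: acc |= 79<<7 -> acc=10156 shift=14 [end]
Varint 2: bytes[2:4] = AC 4F -> value 10156 (2 byte(s))
  byte[4]=0x1E cont=0 payload=0x1E=30: acc |= 30<<0 -> acc=30 shift=7 [end]
Varint 3: bytes[4:5] = 1E -> value 30 (1 byte(s))
  byte[5]=0x8B cont=1 payload=0x0B=11: acc |= 11<<0 -> acc=11 shift=7
  byte[6]=0xA8 cont=1 payload=0x28=40: acc |= 40<<7 -> acc=5131 shift=14
  byte[7]=0x7F cont=0 payload=0x7F=127: acc |= 127<<14 -> acc=2085899 shift=21 [end]
Varint 4: bytes[5:8] = 8B A8 7F -> value 2085899 (3 byte(s))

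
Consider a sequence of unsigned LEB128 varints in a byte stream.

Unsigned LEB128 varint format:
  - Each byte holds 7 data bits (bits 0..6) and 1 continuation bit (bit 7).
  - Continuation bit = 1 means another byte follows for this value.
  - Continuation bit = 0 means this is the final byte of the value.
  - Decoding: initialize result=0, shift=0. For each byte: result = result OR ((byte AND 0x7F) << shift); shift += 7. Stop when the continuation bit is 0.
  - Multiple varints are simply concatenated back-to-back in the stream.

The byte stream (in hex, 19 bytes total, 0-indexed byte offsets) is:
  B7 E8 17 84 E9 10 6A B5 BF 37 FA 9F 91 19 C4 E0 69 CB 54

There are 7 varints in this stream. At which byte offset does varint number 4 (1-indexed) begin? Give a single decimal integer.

Answer: 7

Derivation:
  byte[0]=0xB7 cont=1 payload=0x37=55: acc |= 55<<0 -> acc=55 shift=7
  byte[1]=0xE8 cont=1 payload=0x68=104: acc |= 104<<7 -> acc=13367 shift=14
  byte[2]=0x17 cont=0 payload=0x17=23: acc |= 23<<14 -> acc=390199 shift=21 [end]
Varint 1: bytes[0:3] = B7 E8 17 -> value 390199 (3 byte(s))
  byte[3]=0x84 cont=1 payload=0x04=4: acc |= 4<<0 -> acc=4 shift=7
  byte[4]=0xE9 cont=1 payload=0x69=105: acc |= 105<<7 -> acc=13444 shift=14
  byte[5]=0x10 cont=0 payload=0x10=16: acc |= 16<<14 -> acc=275588 shift=21 [end]
Varint 2: bytes[3:6] = 84 E9 10 -> value 275588 (3 byte(s))
  byte[6]=0x6A cont=0 payload=0x6A=106: acc |= 106<<0 -> acc=106 shift=7 [end]
Varint 3: bytes[6:7] = 6A -> value 106 (1 byte(s))
  byte[7]=0xB5 cont=1 payload=0x35=53: acc |= 53<<0 -> acc=53 shift=7
  byte[8]=0xBF cont=1 payload=0x3F=63: acc |= 63<<7 -> acc=8117 shift=14
  byte[9]=0x37 cont=0 payload=0x37=55: acc |= 55<<14 -> acc=909237 shift=21 [end]
Varint 4: bytes[7:10] = B5 BF 37 -> value 909237 (3 byte(s))
  byte[10]=0xFA cont=1 payload=0x7A=122: acc |= 122<<0 -> acc=122 shift=7
  byte[11]=0x9F cont=1 payload=0x1F=31: acc |= 31<<7 -> acc=4090 shift=14
  byte[12]=0x91 cont=1 payload=0x11=17: acc |= 17<<14 -> acc=282618 shift=21
  byte[13]=0x19 cont=0 payload=0x19=25: acc |= 25<<21 -> acc=52711418 shift=28 [end]
Varint 5: bytes[10:14] = FA 9F 91 19 -> value 52711418 (4 byte(s))
  byte[14]=0xC4 cont=1 payload=0x44=68: acc |= 68<<0 -> acc=68 shift=7
  byte[15]=0xE0 cont=1 payload=0x60=96: acc |= 96<<7 -> acc=12356 shift=14
  byte[16]=0x69 cont=0 payload=0x69=105: acc |= 105<<14 -> acc=1732676 shift=21 [end]
Varint 6: bytes[14:17] = C4 E0 69 -> value 1732676 (3 byte(s))
  byte[17]=0xCB cont=1 payload=0x4B=75: acc |= 75<<0 -> acc=75 shift=7
  byte[18]=0x54 cont=0 payload=0x54=84: acc |= 84<<7 -> acc=10827 shift=14 [end]
Varint 7: bytes[17:19] = CB 54 -> value 10827 (2 byte(s))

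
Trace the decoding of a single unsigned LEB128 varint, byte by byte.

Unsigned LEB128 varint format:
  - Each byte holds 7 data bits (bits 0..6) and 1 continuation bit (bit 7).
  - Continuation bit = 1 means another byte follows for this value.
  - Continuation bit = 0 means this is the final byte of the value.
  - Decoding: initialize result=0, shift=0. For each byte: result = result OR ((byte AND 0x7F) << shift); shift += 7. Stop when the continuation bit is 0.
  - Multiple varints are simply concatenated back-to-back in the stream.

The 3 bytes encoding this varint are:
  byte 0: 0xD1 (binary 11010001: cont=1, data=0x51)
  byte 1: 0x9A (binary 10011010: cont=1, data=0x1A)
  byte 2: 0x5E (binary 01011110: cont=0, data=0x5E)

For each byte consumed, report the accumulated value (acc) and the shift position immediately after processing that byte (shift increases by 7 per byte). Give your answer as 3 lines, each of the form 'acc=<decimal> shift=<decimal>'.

byte 0=0xD1: payload=0x51=81, contrib = 81<<0 = 81; acc -> 81, shift -> 7
byte 1=0x9A: payload=0x1A=26, contrib = 26<<7 = 3328; acc -> 3409, shift -> 14
byte 2=0x5E: payload=0x5E=94, contrib = 94<<14 = 1540096; acc -> 1543505, shift -> 21

Answer: acc=81 shift=7
acc=3409 shift=14
acc=1543505 shift=21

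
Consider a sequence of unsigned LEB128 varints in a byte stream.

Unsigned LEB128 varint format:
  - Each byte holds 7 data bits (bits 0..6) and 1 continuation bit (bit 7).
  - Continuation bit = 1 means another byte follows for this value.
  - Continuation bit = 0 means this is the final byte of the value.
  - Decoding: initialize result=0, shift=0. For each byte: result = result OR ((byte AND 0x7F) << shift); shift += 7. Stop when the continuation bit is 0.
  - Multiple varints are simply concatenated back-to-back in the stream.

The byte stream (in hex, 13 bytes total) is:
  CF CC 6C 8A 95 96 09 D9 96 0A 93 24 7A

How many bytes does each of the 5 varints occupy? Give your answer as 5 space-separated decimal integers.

Answer: 3 4 3 2 1

Derivation:
  byte[0]=0xCF cont=1 payload=0x4F=79: acc |= 79<<0 -> acc=79 shift=7
  byte[1]=0xCC cont=1 payload=0x4C=76: acc |= 76<<7 -> acc=9807 shift=14
  byte[2]=0x6C cont=0 payload=0x6C=108: acc |= 108<<14 -> acc=1779279 shift=21 [end]
Varint 1: bytes[0:3] = CF CC 6C -> value 1779279 (3 byte(s))
  byte[3]=0x8A cont=1 payload=0x0A=10: acc |= 10<<0 -> acc=10 shift=7
  byte[4]=0x95 cont=1 payload=0x15=21: acc |= 21<<7 -> acc=2698 shift=14
  byte[5]=0x96 cont=1 payload=0x16=22: acc |= 22<<14 -> acc=363146 shift=21
  byte[6]=0x09 cont=0 payload=0x09=9: acc |= 9<<21 -> acc=19237514 shift=28 [end]
Varint 2: bytes[3:7] = 8A 95 96 09 -> value 19237514 (4 byte(s))
  byte[7]=0xD9 cont=1 payload=0x59=89: acc |= 89<<0 -> acc=89 shift=7
  byte[8]=0x96 cont=1 payload=0x16=22: acc |= 22<<7 -> acc=2905 shift=14
  byte[9]=0x0A cont=0 payload=0x0A=10: acc |= 10<<14 -> acc=166745 shift=21 [end]
Varint 3: bytes[7:10] = D9 96 0A -> value 166745 (3 byte(s))
  byte[10]=0x93 cont=1 payload=0x13=19: acc |= 19<<0 -> acc=19 shift=7
  byte[11]=0x24 cont=0 payload=0x24=36: acc |= 36<<7 -> acc=4627 shift=14 [end]
Varint 4: bytes[10:12] = 93 24 -> value 4627 (2 byte(s))
  byte[12]=0x7A cont=0 payload=0x7A=122: acc |= 122<<0 -> acc=122 shift=7 [end]
Varint 5: bytes[12:13] = 7A -> value 122 (1 byte(s))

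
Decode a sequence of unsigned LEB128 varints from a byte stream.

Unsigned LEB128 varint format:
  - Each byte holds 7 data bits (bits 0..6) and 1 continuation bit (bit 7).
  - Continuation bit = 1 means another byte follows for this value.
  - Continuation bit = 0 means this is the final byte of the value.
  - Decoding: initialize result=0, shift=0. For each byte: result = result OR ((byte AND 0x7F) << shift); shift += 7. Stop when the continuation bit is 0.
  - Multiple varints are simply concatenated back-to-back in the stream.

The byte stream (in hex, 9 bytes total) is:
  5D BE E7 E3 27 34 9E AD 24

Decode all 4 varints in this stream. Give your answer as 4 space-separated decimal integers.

  byte[0]=0x5D cont=0 payload=0x5D=93: acc |= 93<<0 -> acc=93 shift=7 [end]
Varint 1: bytes[0:1] = 5D -> value 93 (1 byte(s))
  byte[1]=0xBE cont=1 payload=0x3E=62: acc |= 62<<0 -> acc=62 shift=7
  byte[2]=0xE7 cont=1 payload=0x67=103: acc |= 103<<7 -> acc=13246 shift=14
  byte[3]=0xE3 cont=1 payload=0x63=99: acc |= 99<<14 -> acc=1635262 shift=21
  byte[4]=0x27 cont=0 payload=0x27=39: acc |= 39<<21 -> acc=83424190 shift=28 [end]
Varint 2: bytes[1:5] = BE E7 E3 27 -> value 83424190 (4 byte(s))
  byte[5]=0x34 cont=0 payload=0x34=52: acc |= 52<<0 -> acc=52 shift=7 [end]
Varint 3: bytes[5:6] = 34 -> value 52 (1 byte(s))
  byte[6]=0x9E cont=1 payload=0x1E=30: acc |= 30<<0 -> acc=30 shift=7
  byte[7]=0xAD cont=1 payload=0x2D=45: acc |= 45<<7 -> acc=5790 shift=14
  byte[8]=0x24 cont=0 payload=0x24=36: acc |= 36<<14 -> acc=595614 shift=21 [end]
Varint 4: bytes[6:9] = 9E AD 24 -> value 595614 (3 byte(s))

Answer: 93 83424190 52 595614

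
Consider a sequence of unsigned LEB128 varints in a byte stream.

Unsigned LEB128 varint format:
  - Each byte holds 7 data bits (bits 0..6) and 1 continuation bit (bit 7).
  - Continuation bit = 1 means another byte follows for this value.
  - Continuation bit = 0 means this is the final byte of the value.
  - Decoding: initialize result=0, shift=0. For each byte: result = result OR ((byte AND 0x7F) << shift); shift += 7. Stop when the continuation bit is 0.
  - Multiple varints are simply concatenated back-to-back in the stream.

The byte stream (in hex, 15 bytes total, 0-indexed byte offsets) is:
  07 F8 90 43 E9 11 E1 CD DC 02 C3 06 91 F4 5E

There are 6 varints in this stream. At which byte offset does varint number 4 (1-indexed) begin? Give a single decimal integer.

Answer: 6

Derivation:
  byte[0]=0x07 cont=0 payload=0x07=7: acc |= 7<<0 -> acc=7 shift=7 [end]
Varint 1: bytes[0:1] = 07 -> value 7 (1 byte(s))
  byte[1]=0xF8 cont=1 payload=0x78=120: acc |= 120<<0 -> acc=120 shift=7
  byte[2]=0x90 cont=1 payload=0x10=16: acc |= 16<<7 -> acc=2168 shift=14
  byte[3]=0x43 cont=0 payload=0x43=67: acc |= 67<<14 -> acc=1099896 shift=21 [end]
Varint 2: bytes[1:4] = F8 90 43 -> value 1099896 (3 byte(s))
  byte[4]=0xE9 cont=1 payload=0x69=105: acc |= 105<<0 -> acc=105 shift=7
  byte[5]=0x11 cont=0 payload=0x11=17: acc |= 17<<7 -> acc=2281 shift=14 [end]
Varint 3: bytes[4:6] = E9 11 -> value 2281 (2 byte(s))
  byte[6]=0xE1 cont=1 payload=0x61=97: acc |= 97<<0 -> acc=97 shift=7
  byte[7]=0xCD cont=1 payload=0x4D=77: acc |= 77<<7 -> acc=9953 shift=14
  byte[8]=0xDC cont=1 payload=0x5C=92: acc |= 92<<14 -> acc=1517281 shift=21
  byte[9]=0x02 cont=0 payload=0x02=2: acc |= 2<<21 -> acc=5711585 shift=28 [end]
Varint 4: bytes[6:10] = E1 CD DC 02 -> value 5711585 (4 byte(s))
  byte[10]=0xC3 cont=1 payload=0x43=67: acc |= 67<<0 -> acc=67 shift=7
  byte[11]=0x06 cont=0 payload=0x06=6: acc |= 6<<7 -> acc=835 shift=14 [end]
Varint 5: bytes[10:12] = C3 06 -> value 835 (2 byte(s))
  byte[12]=0x91 cont=1 payload=0x11=17: acc |= 17<<0 -> acc=17 shift=7
  byte[13]=0xF4 cont=1 payload=0x74=116: acc |= 116<<7 -> acc=14865 shift=14
  byte[14]=0x5E cont=0 payload=0x5E=94: acc |= 94<<14 -> acc=1554961 shift=21 [end]
Varint 6: bytes[12:15] = 91 F4 5E -> value 1554961 (3 byte(s))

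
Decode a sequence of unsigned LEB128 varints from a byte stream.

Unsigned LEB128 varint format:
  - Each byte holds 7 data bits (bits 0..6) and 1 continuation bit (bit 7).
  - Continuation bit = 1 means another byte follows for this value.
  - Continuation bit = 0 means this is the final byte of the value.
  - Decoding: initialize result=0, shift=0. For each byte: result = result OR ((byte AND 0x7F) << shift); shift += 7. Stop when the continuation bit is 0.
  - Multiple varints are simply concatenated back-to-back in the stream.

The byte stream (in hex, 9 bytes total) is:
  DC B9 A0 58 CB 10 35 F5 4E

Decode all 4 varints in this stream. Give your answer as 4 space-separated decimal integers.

Answer: 185081052 2123 53 10101

Derivation:
  byte[0]=0xDC cont=1 payload=0x5C=92: acc |= 92<<0 -> acc=92 shift=7
  byte[1]=0xB9 cont=1 payload=0x39=57: acc |= 57<<7 -> acc=7388 shift=14
  byte[2]=0xA0 cont=1 payload=0x20=32: acc |= 32<<14 -> acc=531676 shift=21
  byte[3]=0x58 cont=0 payload=0x58=88: acc |= 88<<21 -> acc=185081052 shift=28 [end]
Varint 1: bytes[0:4] = DC B9 A0 58 -> value 185081052 (4 byte(s))
  byte[4]=0xCB cont=1 payload=0x4B=75: acc |= 75<<0 -> acc=75 shift=7
  byte[5]=0x10 cont=0 payload=0x10=16: acc |= 16<<7 -> acc=2123 shift=14 [end]
Varint 2: bytes[4:6] = CB 10 -> value 2123 (2 byte(s))
  byte[6]=0x35 cont=0 payload=0x35=53: acc |= 53<<0 -> acc=53 shift=7 [end]
Varint 3: bytes[6:7] = 35 -> value 53 (1 byte(s))
  byte[7]=0xF5 cont=1 payload=0x75=117: acc |= 117<<0 -> acc=117 shift=7
  byte[8]=0x4E cont=0 payload=0x4E=78: acc |= 78<<7 -> acc=10101 shift=14 [end]
Varint 4: bytes[7:9] = F5 4E -> value 10101 (2 byte(s))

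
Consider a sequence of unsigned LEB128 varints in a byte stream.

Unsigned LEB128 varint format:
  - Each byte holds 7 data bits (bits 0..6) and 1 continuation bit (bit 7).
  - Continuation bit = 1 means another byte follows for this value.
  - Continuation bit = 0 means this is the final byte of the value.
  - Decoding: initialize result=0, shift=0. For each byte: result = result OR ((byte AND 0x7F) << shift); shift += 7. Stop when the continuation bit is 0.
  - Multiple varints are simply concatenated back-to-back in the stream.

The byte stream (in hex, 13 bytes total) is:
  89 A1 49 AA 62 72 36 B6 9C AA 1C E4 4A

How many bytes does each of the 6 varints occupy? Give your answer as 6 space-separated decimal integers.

Answer: 3 2 1 1 4 2

Derivation:
  byte[0]=0x89 cont=1 payload=0x09=9: acc |= 9<<0 -> acc=9 shift=7
  byte[1]=0xA1 cont=1 payload=0x21=33: acc |= 33<<7 -> acc=4233 shift=14
  byte[2]=0x49 cont=0 payload=0x49=73: acc |= 73<<14 -> acc=1200265 shift=21 [end]
Varint 1: bytes[0:3] = 89 A1 49 -> value 1200265 (3 byte(s))
  byte[3]=0xAA cont=1 payload=0x2A=42: acc |= 42<<0 -> acc=42 shift=7
  byte[4]=0x62 cont=0 payload=0x62=98: acc |= 98<<7 -> acc=12586 shift=14 [end]
Varint 2: bytes[3:5] = AA 62 -> value 12586 (2 byte(s))
  byte[5]=0x72 cont=0 payload=0x72=114: acc |= 114<<0 -> acc=114 shift=7 [end]
Varint 3: bytes[5:6] = 72 -> value 114 (1 byte(s))
  byte[6]=0x36 cont=0 payload=0x36=54: acc |= 54<<0 -> acc=54 shift=7 [end]
Varint 4: bytes[6:7] = 36 -> value 54 (1 byte(s))
  byte[7]=0xB6 cont=1 payload=0x36=54: acc |= 54<<0 -> acc=54 shift=7
  byte[8]=0x9C cont=1 payload=0x1C=28: acc |= 28<<7 -> acc=3638 shift=14
  byte[9]=0xAA cont=1 payload=0x2A=42: acc |= 42<<14 -> acc=691766 shift=21
  byte[10]=0x1C cont=0 payload=0x1C=28: acc |= 28<<21 -> acc=59412022 shift=28 [end]
Varint 5: bytes[7:11] = B6 9C AA 1C -> value 59412022 (4 byte(s))
  byte[11]=0xE4 cont=1 payload=0x64=100: acc |= 100<<0 -> acc=100 shift=7
  byte[12]=0x4A cont=0 payload=0x4A=74: acc |= 74<<7 -> acc=9572 shift=14 [end]
Varint 6: bytes[11:13] = E4 4A -> value 9572 (2 byte(s))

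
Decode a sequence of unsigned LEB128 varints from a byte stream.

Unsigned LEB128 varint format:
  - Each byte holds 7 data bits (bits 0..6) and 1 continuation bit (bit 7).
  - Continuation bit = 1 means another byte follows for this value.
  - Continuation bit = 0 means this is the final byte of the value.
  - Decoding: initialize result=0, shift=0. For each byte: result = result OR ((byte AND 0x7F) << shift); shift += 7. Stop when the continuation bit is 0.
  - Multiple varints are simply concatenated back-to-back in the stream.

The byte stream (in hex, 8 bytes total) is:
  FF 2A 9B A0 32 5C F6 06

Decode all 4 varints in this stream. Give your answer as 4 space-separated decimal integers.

  byte[0]=0xFF cont=1 payload=0x7F=127: acc |= 127<<0 -> acc=127 shift=7
  byte[1]=0x2A cont=0 payload=0x2A=42: acc |= 42<<7 -> acc=5503 shift=14 [end]
Varint 1: bytes[0:2] = FF 2A -> value 5503 (2 byte(s))
  byte[2]=0x9B cont=1 payload=0x1B=27: acc |= 27<<0 -> acc=27 shift=7
  byte[3]=0xA0 cont=1 payload=0x20=32: acc |= 32<<7 -> acc=4123 shift=14
  byte[4]=0x32 cont=0 payload=0x32=50: acc |= 50<<14 -> acc=823323 shift=21 [end]
Varint 2: bytes[2:5] = 9B A0 32 -> value 823323 (3 byte(s))
  byte[5]=0x5C cont=0 payload=0x5C=92: acc |= 92<<0 -> acc=92 shift=7 [end]
Varint 3: bytes[5:6] = 5C -> value 92 (1 byte(s))
  byte[6]=0xF6 cont=1 payload=0x76=118: acc |= 118<<0 -> acc=118 shift=7
  byte[7]=0x06 cont=0 payload=0x06=6: acc |= 6<<7 -> acc=886 shift=14 [end]
Varint 4: bytes[6:8] = F6 06 -> value 886 (2 byte(s))

Answer: 5503 823323 92 886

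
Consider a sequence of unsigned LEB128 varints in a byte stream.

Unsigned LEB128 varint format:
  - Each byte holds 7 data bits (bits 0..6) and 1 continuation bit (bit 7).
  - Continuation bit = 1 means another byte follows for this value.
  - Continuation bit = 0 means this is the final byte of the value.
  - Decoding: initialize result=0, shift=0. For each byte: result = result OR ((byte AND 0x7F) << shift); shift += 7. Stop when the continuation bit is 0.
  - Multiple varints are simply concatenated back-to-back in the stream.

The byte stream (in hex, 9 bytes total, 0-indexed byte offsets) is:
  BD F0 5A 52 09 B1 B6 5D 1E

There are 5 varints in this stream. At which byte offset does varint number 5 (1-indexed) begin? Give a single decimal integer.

Answer: 8

Derivation:
  byte[0]=0xBD cont=1 payload=0x3D=61: acc |= 61<<0 -> acc=61 shift=7
  byte[1]=0xF0 cont=1 payload=0x70=112: acc |= 112<<7 -> acc=14397 shift=14
  byte[2]=0x5A cont=0 payload=0x5A=90: acc |= 90<<14 -> acc=1488957 shift=21 [end]
Varint 1: bytes[0:3] = BD F0 5A -> value 1488957 (3 byte(s))
  byte[3]=0x52 cont=0 payload=0x52=82: acc |= 82<<0 -> acc=82 shift=7 [end]
Varint 2: bytes[3:4] = 52 -> value 82 (1 byte(s))
  byte[4]=0x09 cont=0 payload=0x09=9: acc |= 9<<0 -> acc=9 shift=7 [end]
Varint 3: bytes[4:5] = 09 -> value 9 (1 byte(s))
  byte[5]=0xB1 cont=1 payload=0x31=49: acc |= 49<<0 -> acc=49 shift=7
  byte[6]=0xB6 cont=1 payload=0x36=54: acc |= 54<<7 -> acc=6961 shift=14
  byte[7]=0x5D cont=0 payload=0x5D=93: acc |= 93<<14 -> acc=1530673 shift=21 [end]
Varint 4: bytes[5:8] = B1 B6 5D -> value 1530673 (3 byte(s))
  byte[8]=0x1E cont=0 payload=0x1E=30: acc |= 30<<0 -> acc=30 shift=7 [end]
Varint 5: bytes[8:9] = 1E -> value 30 (1 byte(s))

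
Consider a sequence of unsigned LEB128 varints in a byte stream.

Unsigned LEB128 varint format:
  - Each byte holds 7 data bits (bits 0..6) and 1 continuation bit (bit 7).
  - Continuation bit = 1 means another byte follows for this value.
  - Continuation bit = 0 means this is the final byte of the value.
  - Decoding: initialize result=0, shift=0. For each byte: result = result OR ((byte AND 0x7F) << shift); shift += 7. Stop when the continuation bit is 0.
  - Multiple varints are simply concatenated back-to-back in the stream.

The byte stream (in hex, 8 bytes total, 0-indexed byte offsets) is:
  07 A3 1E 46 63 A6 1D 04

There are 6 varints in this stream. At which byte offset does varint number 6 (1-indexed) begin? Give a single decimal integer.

Answer: 7

Derivation:
  byte[0]=0x07 cont=0 payload=0x07=7: acc |= 7<<0 -> acc=7 shift=7 [end]
Varint 1: bytes[0:1] = 07 -> value 7 (1 byte(s))
  byte[1]=0xA3 cont=1 payload=0x23=35: acc |= 35<<0 -> acc=35 shift=7
  byte[2]=0x1E cont=0 payload=0x1E=30: acc |= 30<<7 -> acc=3875 shift=14 [end]
Varint 2: bytes[1:3] = A3 1E -> value 3875 (2 byte(s))
  byte[3]=0x46 cont=0 payload=0x46=70: acc |= 70<<0 -> acc=70 shift=7 [end]
Varint 3: bytes[3:4] = 46 -> value 70 (1 byte(s))
  byte[4]=0x63 cont=0 payload=0x63=99: acc |= 99<<0 -> acc=99 shift=7 [end]
Varint 4: bytes[4:5] = 63 -> value 99 (1 byte(s))
  byte[5]=0xA6 cont=1 payload=0x26=38: acc |= 38<<0 -> acc=38 shift=7
  byte[6]=0x1D cont=0 payload=0x1D=29: acc |= 29<<7 -> acc=3750 shift=14 [end]
Varint 5: bytes[5:7] = A6 1D -> value 3750 (2 byte(s))
  byte[7]=0x04 cont=0 payload=0x04=4: acc |= 4<<0 -> acc=4 shift=7 [end]
Varint 6: bytes[7:8] = 04 -> value 4 (1 byte(s))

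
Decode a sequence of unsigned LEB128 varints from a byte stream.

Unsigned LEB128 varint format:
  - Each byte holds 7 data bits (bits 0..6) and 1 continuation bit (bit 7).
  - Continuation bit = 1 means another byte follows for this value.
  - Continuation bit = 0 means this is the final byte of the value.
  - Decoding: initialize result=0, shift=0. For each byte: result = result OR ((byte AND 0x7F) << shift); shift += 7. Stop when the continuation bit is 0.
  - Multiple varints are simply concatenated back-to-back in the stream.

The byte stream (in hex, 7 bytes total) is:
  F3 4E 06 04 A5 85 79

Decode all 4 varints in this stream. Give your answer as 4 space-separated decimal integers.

Answer: 10099 6 4 1983141

Derivation:
  byte[0]=0xF3 cont=1 payload=0x73=115: acc |= 115<<0 -> acc=115 shift=7
  byte[1]=0x4E cont=0 payload=0x4E=78: acc |= 78<<7 -> acc=10099 shift=14 [end]
Varint 1: bytes[0:2] = F3 4E -> value 10099 (2 byte(s))
  byte[2]=0x06 cont=0 payload=0x06=6: acc |= 6<<0 -> acc=6 shift=7 [end]
Varint 2: bytes[2:3] = 06 -> value 6 (1 byte(s))
  byte[3]=0x04 cont=0 payload=0x04=4: acc |= 4<<0 -> acc=4 shift=7 [end]
Varint 3: bytes[3:4] = 04 -> value 4 (1 byte(s))
  byte[4]=0xA5 cont=1 payload=0x25=37: acc |= 37<<0 -> acc=37 shift=7
  byte[5]=0x85 cont=1 payload=0x05=5: acc |= 5<<7 -> acc=677 shift=14
  byte[6]=0x79 cont=0 payload=0x79=121: acc |= 121<<14 -> acc=1983141 shift=21 [end]
Varint 4: bytes[4:7] = A5 85 79 -> value 1983141 (3 byte(s))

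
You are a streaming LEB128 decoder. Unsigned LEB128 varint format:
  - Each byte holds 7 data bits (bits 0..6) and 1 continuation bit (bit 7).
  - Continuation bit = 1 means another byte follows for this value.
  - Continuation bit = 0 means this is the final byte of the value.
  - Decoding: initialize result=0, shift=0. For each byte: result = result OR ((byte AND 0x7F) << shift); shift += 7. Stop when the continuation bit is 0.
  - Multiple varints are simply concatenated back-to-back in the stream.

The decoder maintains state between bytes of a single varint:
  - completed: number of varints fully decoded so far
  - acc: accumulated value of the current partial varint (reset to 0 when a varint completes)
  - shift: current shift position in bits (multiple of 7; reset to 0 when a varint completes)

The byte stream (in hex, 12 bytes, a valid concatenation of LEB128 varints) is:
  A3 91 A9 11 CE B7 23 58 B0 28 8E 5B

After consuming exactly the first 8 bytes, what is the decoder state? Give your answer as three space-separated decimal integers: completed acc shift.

Answer: 3 0 0

Derivation:
byte[0]=0xA3 cont=1 payload=0x23: acc |= 35<<0 -> completed=0 acc=35 shift=7
byte[1]=0x91 cont=1 payload=0x11: acc |= 17<<7 -> completed=0 acc=2211 shift=14
byte[2]=0xA9 cont=1 payload=0x29: acc |= 41<<14 -> completed=0 acc=673955 shift=21
byte[3]=0x11 cont=0 payload=0x11: varint #1 complete (value=36325539); reset -> completed=1 acc=0 shift=0
byte[4]=0xCE cont=1 payload=0x4E: acc |= 78<<0 -> completed=1 acc=78 shift=7
byte[5]=0xB7 cont=1 payload=0x37: acc |= 55<<7 -> completed=1 acc=7118 shift=14
byte[6]=0x23 cont=0 payload=0x23: varint #2 complete (value=580558); reset -> completed=2 acc=0 shift=0
byte[7]=0x58 cont=0 payload=0x58: varint #3 complete (value=88); reset -> completed=3 acc=0 shift=0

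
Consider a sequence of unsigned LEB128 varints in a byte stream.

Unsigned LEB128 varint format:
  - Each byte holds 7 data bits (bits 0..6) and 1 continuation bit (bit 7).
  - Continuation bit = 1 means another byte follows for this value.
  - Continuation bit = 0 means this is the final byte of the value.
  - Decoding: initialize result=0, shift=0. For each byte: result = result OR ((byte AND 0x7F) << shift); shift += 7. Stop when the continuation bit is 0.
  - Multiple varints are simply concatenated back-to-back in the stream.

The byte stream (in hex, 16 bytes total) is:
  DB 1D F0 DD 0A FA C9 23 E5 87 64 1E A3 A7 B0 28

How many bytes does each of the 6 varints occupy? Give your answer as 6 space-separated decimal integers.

  byte[0]=0xDB cont=1 payload=0x5B=91: acc |= 91<<0 -> acc=91 shift=7
  byte[1]=0x1D cont=0 payload=0x1D=29: acc |= 29<<7 -> acc=3803 shift=14 [end]
Varint 1: bytes[0:2] = DB 1D -> value 3803 (2 byte(s))
  byte[2]=0xF0 cont=1 payload=0x70=112: acc |= 112<<0 -> acc=112 shift=7
  byte[3]=0xDD cont=1 payload=0x5D=93: acc |= 93<<7 -> acc=12016 shift=14
  byte[4]=0x0A cont=0 payload=0x0A=10: acc |= 10<<14 -> acc=175856 shift=21 [end]
Varint 2: bytes[2:5] = F0 DD 0A -> value 175856 (3 byte(s))
  byte[5]=0xFA cont=1 payload=0x7A=122: acc |= 122<<0 -> acc=122 shift=7
  byte[6]=0xC9 cont=1 payload=0x49=73: acc |= 73<<7 -> acc=9466 shift=14
  byte[7]=0x23 cont=0 payload=0x23=35: acc |= 35<<14 -> acc=582906 shift=21 [end]
Varint 3: bytes[5:8] = FA C9 23 -> value 582906 (3 byte(s))
  byte[8]=0xE5 cont=1 payload=0x65=101: acc |= 101<<0 -> acc=101 shift=7
  byte[9]=0x87 cont=1 payload=0x07=7: acc |= 7<<7 -> acc=997 shift=14
  byte[10]=0x64 cont=0 payload=0x64=100: acc |= 100<<14 -> acc=1639397 shift=21 [end]
Varint 4: bytes[8:11] = E5 87 64 -> value 1639397 (3 byte(s))
  byte[11]=0x1E cont=0 payload=0x1E=30: acc |= 30<<0 -> acc=30 shift=7 [end]
Varint 5: bytes[11:12] = 1E -> value 30 (1 byte(s))
  byte[12]=0xA3 cont=1 payload=0x23=35: acc |= 35<<0 -> acc=35 shift=7
  byte[13]=0xA7 cont=1 payload=0x27=39: acc |= 39<<7 -> acc=5027 shift=14
  byte[14]=0xB0 cont=1 payload=0x30=48: acc |= 48<<14 -> acc=791459 shift=21
  byte[15]=0x28 cont=0 payload=0x28=40: acc |= 40<<21 -> acc=84677539 shift=28 [end]
Varint 6: bytes[12:16] = A3 A7 B0 28 -> value 84677539 (4 byte(s))

Answer: 2 3 3 3 1 4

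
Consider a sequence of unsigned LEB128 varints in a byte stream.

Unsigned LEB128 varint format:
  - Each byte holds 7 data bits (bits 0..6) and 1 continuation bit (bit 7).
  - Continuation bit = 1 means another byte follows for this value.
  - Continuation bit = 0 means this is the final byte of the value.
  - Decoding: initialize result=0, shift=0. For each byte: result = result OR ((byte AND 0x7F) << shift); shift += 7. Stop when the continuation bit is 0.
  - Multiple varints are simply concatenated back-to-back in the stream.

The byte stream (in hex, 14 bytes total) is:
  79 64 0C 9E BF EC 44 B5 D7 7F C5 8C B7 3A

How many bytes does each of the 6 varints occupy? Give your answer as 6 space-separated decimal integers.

Answer: 1 1 1 4 3 4

Derivation:
  byte[0]=0x79 cont=0 payload=0x79=121: acc |= 121<<0 -> acc=121 shift=7 [end]
Varint 1: bytes[0:1] = 79 -> value 121 (1 byte(s))
  byte[1]=0x64 cont=0 payload=0x64=100: acc |= 100<<0 -> acc=100 shift=7 [end]
Varint 2: bytes[1:2] = 64 -> value 100 (1 byte(s))
  byte[2]=0x0C cont=0 payload=0x0C=12: acc |= 12<<0 -> acc=12 shift=7 [end]
Varint 3: bytes[2:3] = 0C -> value 12 (1 byte(s))
  byte[3]=0x9E cont=1 payload=0x1E=30: acc |= 30<<0 -> acc=30 shift=7
  byte[4]=0xBF cont=1 payload=0x3F=63: acc |= 63<<7 -> acc=8094 shift=14
  byte[5]=0xEC cont=1 payload=0x6C=108: acc |= 108<<14 -> acc=1777566 shift=21
  byte[6]=0x44 cont=0 payload=0x44=68: acc |= 68<<21 -> acc=144383902 shift=28 [end]
Varint 4: bytes[3:7] = 9E BF EC 44 -> value 144383902 (4 byte(s))
  byte[7]=0xB5 cont=1 payload=0x35=53: acc |= 53<<0 -> acc=53 shift=7
  byte[8]=0xD7 cont=1 payload=0x57=87: acc |= 87<<7 -> acc=11189 shift=14
  byte[9]=0x7F cont=0 payload=0x7F=127: acc |= 127<<14 -> acc=2091957 shift=21 [end]
Varint 5: bytes[7:10] = B5 D7 7F -> value 2091957 (3 byte(s))
  byte[10]=0xC5 cont=1 payload=0x45=69: acc |= 69<<0 -> acc=69 shift=7
  byte[11]=0x8C cont=1 payload=0x0C=12: acc |= 12<<7 -> acc=1605 shift=14
  byte[12]=0xB7 cont=1 payload=0x37=55: acc |= 55<<14 -> acc=902725 shift=21
  byte[13]=0x3A cont=0 payload=0x3A=58: acc |= 58<<21 -> acc=122537541 shift=28 [end]
Varint 6: bytes[10:14] = C5 8C B7 3A -> value 122537541 (4 byte(s))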